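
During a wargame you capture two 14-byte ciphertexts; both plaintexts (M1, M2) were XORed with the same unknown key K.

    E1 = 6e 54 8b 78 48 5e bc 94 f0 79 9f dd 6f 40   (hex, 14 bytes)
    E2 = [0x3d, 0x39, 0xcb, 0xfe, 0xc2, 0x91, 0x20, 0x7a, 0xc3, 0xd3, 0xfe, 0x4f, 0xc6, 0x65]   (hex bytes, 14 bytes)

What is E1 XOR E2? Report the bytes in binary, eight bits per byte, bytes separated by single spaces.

E1 ⊕ E2 = (M1 ⊕ K) ⊕ (M2 ⊕ K) = M1 ⊕ M2 — the shared key cancels under XOR.
6e XOR 3d = 53
54 XOR 39 = 6d
8b XOR cb = 40
78 XOR fe = 86
48 XOR c2 = 8a
5e XOR 91 = cf
bc XOR 20 = 9c
94 XOR 7a = ee
f0 XOR c3 = 33
79 XOR d3 = aa
9f XOR fe = 61
dd XOR 4f = 92
6f XOR c6 = a9
40 XOR 65 = 25

01010011 01101101 01000000 10000110 10001010 11001111 10011100 11101110 00110011 10101010 01100001 10010010 10101001 00100101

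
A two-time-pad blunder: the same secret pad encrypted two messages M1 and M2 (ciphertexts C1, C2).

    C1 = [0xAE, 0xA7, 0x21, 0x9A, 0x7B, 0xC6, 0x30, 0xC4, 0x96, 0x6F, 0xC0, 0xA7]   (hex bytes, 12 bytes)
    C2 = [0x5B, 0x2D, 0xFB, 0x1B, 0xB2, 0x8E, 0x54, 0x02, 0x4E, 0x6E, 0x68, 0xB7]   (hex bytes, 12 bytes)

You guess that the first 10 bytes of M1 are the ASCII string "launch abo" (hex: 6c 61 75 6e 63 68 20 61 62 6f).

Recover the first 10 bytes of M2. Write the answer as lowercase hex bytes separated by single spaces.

99 eb af ef aa 20 44 a7 ba 6e

First, C1 ⊕ C2 = (M1 ⊕ K) ⊕ (M2 ⊕ K) = M1 ⊕ M2, so the key drops out. Then M2 = (M1 ⊕ M2) ⊕ M1 over the first 10 bytes.
byte 0: (ae XOR 5b) XOR 6c = f5 XOR 6c = 99
byte 1: (a7 XOR 2d) XOR 61 = 8a XOR 61 = eb
byte 2: (21 XOR fb) XOR 75 = da XOR 75 = af
byte 3: (9a XOR 1b) XOR 6e = 81 XOR 6e = ef
byte 4: (7b XOR b2) XOR 63 = c9 XOR 63 = aa
byte 5: (c6 XOR 8e) XOR 68 = 48 XOR 68 = 20
byte 6: (30 XOR 54) XOR 20 = 64 XOR 20 = 44
byte 7: (c4 XOR 02) XOR 61 = c6 XOR 61 = a7
byte 8: (96 XOR 4e) XOR 62 = d8 XOR 62 = ba
byte 9: (6f XOR 6e) XOR 6f = 01 XOR 6f = 6e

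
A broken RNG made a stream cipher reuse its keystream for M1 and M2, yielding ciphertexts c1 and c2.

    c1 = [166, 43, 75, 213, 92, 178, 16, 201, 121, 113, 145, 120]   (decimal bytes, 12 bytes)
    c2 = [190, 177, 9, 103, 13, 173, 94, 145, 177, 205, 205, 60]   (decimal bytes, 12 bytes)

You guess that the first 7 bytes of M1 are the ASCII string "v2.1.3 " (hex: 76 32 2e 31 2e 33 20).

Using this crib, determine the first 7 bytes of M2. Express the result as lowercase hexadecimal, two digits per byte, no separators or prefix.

6ea86c837f2c6e

First, c1 ⊕ c2 = (M1 ⊕ K) ⊕ (M2 ⊕ K) = M1 ⊕ M2, so the key drops out. Then M2 = (M1 ⊕ M2) ⊕ M1 over the first 7 bytes.
byte 0: (a6 xor be) xor 76 = 18 xor 76 = 6e
byte 1: (2b xor b1) xor 32 = 9a xor 32 = a8
byte 2: (4b xor 09) xor 2e = 42 xor 2e = 6c
byte 3: (d5 xor 67) xor 31 = b2 xor 31 = 83
byte 4: (5c xor 0d) xor 2e = 51 xor 2e = 7f
byte 5: (b2 xor ad) xor 33 = 1f xor 33 = 2c
byte 6: (10 xor 5e) xor 20 = 4e xor 20 = 6e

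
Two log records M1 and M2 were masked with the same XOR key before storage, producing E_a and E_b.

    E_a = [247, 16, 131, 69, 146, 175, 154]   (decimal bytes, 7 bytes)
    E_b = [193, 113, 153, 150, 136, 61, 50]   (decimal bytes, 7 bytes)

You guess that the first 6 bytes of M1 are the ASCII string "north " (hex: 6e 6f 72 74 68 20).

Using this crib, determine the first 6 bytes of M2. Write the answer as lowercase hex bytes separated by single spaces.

58 0e 68 a7 72 b2

First, E_a ⊕ E_b = (M1 ⊕ K) ⊕ (M2 ⊕ K) = M1 ⊕ M2, so the key drops out. Then M2 = (M1 ⊕ M2) ⊕ M1 over the first 6 bytes.
byte 0: (f7 ⊕ c1) ⊕ 6e = 36 ⊕ 6e = 58
byte 1: (10 ⊕ 71) ⊕ 6f = 61 ⊕ 6f = 0e
byte 2: (83 ⊕ 99) ⊕ 72 = 1a ⊕ 72 = 68
byte 3: (45 ⊕ 96) ⊕ 74 = d3 ⊕ 74 = a7
byte 4: (92 ⊕ 88) ⊕ 68 = 1a ⊕ 68 = 72
byte 5: (af ⊕ 3d) ⊕ 20 = 92 ⊕ 20 = b2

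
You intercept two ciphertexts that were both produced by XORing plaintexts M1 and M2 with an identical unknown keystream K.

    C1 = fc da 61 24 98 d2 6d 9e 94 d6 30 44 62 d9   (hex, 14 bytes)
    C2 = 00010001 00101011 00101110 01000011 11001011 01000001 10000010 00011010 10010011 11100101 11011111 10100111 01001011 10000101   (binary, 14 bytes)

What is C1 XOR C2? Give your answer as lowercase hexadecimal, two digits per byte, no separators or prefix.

C1 ⊕ C2 = (M1 ⊕ K) ⊕ (M2 ⊕ K) = M1 ⊕ M2 — the shared key cancels under XOR.
11111100 ^ 00010001 = 11101101
11011010 ^ 00101011 = 11110001
01100001 ^ 00101110 = 01001111
00100100 ^ 01000011 = 01100111
10011000 ^ 11001011 = 01010011
11010010 ^ 01000001 = 10010011
01101101 ^ 10000010 = 11101111
10011110 ^ 00011010 = 10000100
10010100 ^ 10010011 = 00000111
11010110 ^ 11100101 = 00110011
00110000 ^ 11011111 = 11101111
01000100 ^ 10100111 = 11100011
01100010 ^ 01001011 = 00101001
11011001 ^ 10000101 = 01011100

edf14f675393ef840733efe3295c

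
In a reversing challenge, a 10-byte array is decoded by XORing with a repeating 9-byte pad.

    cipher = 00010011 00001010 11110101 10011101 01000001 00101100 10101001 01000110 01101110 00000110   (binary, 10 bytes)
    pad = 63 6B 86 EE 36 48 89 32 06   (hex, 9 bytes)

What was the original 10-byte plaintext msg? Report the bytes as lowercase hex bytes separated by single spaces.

70 61 73 73 77 64 20 74 68 65

The 9-byte key repeats, so the effective keystream is 63 6b 86 ee 36 48 89 32 06 63.
byte 0: 13 ⊕ 63 = 70
byte 1: 0a ⊕ 6b = 61
byte 2: f5 ⊕ 86 = 73
byte 3: 9d ⊕ ee = 73
byte 4: 41 ⊕ 36 = 77
byte 5: 2c ⊕ 48 = 64
byte 6: a9 ⊕ 89 = 20
byte 7: 46 ⊕ 32 = 74
byte 8: 6e ⊕ 06 = 68
byte 9: 06 ⊕ 63 = 65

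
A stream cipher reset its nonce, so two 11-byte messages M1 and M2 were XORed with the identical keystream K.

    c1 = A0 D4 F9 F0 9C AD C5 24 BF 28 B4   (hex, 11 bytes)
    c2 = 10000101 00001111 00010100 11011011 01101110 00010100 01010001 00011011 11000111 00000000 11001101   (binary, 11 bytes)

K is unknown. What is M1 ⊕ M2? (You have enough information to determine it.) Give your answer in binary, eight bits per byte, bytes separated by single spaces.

00100101 11011011 11101101 00101011 11110010 10111001 10010100 00111111 01111000 00101000 01111001

c1 ⊕ c2 = (M1 ⊕ K) ⊕ (M2 ⊕ K) = M1 ⊕ M2 — the shared key cancels under XOR.
byte 0: 160 XOR 133 =  37
byte 1: 212 XOR  15 = 219
byte 2: 249 XOR  20 = 237
byte 3: 240 XOR 219 =  43
byte 4: 156 XOR 110 = 242
byte 5: 173 XOR  20 = 185
byte 6: 197 XOR  81 = 148
byte 7:  36 XOR  27 =  63
byte 8: 191 XOR 199 = 120
byte 9:  40 XOR   0 =  40
byte 10: 180 XOR 205 = 121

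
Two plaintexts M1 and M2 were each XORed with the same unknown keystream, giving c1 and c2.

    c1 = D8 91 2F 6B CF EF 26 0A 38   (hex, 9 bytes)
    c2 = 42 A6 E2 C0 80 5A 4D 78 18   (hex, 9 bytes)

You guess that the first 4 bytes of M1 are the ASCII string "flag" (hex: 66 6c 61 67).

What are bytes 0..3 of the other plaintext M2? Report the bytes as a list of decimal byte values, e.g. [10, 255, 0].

First, c1 ⊕ c2 = (M1 ⊕ K) ⊕ (M2 ⊕ K) = M1 ⊕ M2, so the key drops out. Then M2 = (M1 ⊕ M2) ⊕ M1 over the first 4 bytes.
byte 0: (d8 xor 42) xor 66 = 9a xor 66 = fc
byte 1: (91 xor a6) xor 6c = 37 xor 6c = 5b
byte 2: (2f xor e2) xor 61 = cd xor 61 = ac
byte 3: (6b xor c0) xor 67 = ab xor 67 = cc

[252, 91, 172, 204]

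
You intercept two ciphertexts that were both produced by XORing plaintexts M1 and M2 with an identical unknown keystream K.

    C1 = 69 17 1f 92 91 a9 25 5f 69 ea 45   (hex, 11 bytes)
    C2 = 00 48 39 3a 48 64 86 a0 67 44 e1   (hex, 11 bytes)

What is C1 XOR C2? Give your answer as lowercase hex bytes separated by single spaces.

69 5f 26 a8 d9 cd a3 ff 0e ae a4

C1 ⊕ C2 = (M1 ⊕ K) ⊕ (M2 ⊕ K) = M1 ⊕ M2 — the shared key cancels under XOR.
byte 0: 69 xor 00 = 69
byte 1: 17 xor 48 = 5f
byte 2: 1f xor 39 = 26
byte 3: 92 xor 3a = a8
byte 4: 91 xor 48 = d9
byte 5: a9 xor 64 = cd
byte 6: 25 xor 86 = a3
byte 7: 5f xor a0 = ff
byte 8: 69 xor 67 = 0e
byte 9: ea xor 44 = ae
byte 10: 45 xor e1 = a4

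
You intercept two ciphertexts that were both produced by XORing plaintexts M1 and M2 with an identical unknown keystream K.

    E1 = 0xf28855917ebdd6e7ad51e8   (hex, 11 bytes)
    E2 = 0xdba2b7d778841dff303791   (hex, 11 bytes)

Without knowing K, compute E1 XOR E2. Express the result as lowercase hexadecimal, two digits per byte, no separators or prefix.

292ae2460639cb189d6679

E1 ⊕ E2 = (M1 ⊕ K) ⊕ (M2 ⊕ K) = M1 ⊕ M2 — the shared key cancels under XOR.
242 XOR 219 =  41
136 XOR 162 =  42
 85 XOR 183 = 226
145 XOR 215 =  70
126 XOR 120 =   6
189 XOR 132 =  57
214 XOR  29 = 203
231 XOR 255 =  24
173 XOR  48 = 157
 81 XOR  55 = 102
232 XOR 145 = 121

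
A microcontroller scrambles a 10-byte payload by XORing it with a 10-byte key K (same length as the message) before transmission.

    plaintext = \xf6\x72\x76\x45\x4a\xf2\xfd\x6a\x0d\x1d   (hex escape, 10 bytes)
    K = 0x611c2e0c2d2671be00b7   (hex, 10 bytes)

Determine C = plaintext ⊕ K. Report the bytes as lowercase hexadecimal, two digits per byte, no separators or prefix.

976e584967d48cd40daa

f6 XOR 61 = 97
72 XOR 1c = 6e
76 XOR 2e = 58
45 XOR 0c = 49
4a XOR 2d = 67
f2 XOR 26 = d4
fd XOR 71 = 8c
6a XOR be = d4
0d XOR 00 = 0d
1d XOR b7 = aa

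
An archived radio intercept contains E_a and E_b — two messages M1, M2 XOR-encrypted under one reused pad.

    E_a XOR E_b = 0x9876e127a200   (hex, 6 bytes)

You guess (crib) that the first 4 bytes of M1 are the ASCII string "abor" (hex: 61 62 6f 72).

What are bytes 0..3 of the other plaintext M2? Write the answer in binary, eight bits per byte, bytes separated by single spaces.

Since E_a ⊕ E_b = M1 ⊕ M2, XORing with the guessed M1 bytes yields the corresponding M2 bytes: M2 = (E_a ⊕ E_b) ⊕ M1.
98 xor 61 = f9
76 xor 62 = 14
e1 xor 6f = 8e
27 xor 72 = 55

11111001 00010100 10001110 01010101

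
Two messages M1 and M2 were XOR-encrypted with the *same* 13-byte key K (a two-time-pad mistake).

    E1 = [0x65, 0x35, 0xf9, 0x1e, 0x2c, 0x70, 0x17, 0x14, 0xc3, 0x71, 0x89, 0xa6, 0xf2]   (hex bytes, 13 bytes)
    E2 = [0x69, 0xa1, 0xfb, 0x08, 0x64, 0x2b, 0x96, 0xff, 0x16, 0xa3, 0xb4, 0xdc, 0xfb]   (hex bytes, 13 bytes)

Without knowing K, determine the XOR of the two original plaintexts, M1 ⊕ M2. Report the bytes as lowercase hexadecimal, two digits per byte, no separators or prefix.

E1 ⊕ E2 = (M1 ⊕ K) ⊕ (M2 ⊕ K) = M1 ⊕ M2 — the shared key cancels under XOR.
byte 0: 65 ^ 69 = 0c
byte 1: 35 ^ a1 = 94
byte 2: f9 ^ fb = 02
byte 3: 1e ^ 08 = 16
byte 4: 2c ^ 64 = 48
byte 5: 70 ^ 2b = 5b
byte 6: 17 ^ 96 = 81
byte 7: 14 ^ ff = eb
byte 8: c3 ^ 16 = d5
byte 9: 71 ^ a3 = d2
byte 10: 89 ^ b4 = 3d
byte 11: a6 ^ dc = 7a
byte 12: f2 ^ fb = 09

0c940216485b81ebd5d23d7a09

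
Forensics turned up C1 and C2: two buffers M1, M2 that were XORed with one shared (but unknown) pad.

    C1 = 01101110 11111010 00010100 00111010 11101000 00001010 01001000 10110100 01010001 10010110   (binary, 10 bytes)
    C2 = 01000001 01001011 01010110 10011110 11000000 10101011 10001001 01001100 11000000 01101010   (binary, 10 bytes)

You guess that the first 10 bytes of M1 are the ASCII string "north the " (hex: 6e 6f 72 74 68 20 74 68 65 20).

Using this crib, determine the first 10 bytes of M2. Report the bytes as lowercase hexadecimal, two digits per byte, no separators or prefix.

41de30d04081b590f4dc

First, C1 ⊕ C2 = (M1 ⊕ K) ⊕ (M2 ⊕ K) = M1 ⊕ M2, so the key drops out. Then M2 = (M1 ⊕ M2) ⊕ M1 over the first 10 bytes.
byte 0: (6e XOR 41) XOR 6e = 2f XOR 6e = 41
byte 1: (fa XOR 4b) XOR 6f = b1 XOR 6f = de
byte 2: (14 XOR 56) XOR 72 = 42 XOR 72 = 30
byte 3: (3a XOR 9e) XOR 74 = a4 XOR 74 = d0
byte 4: (e8 XOR c0) XOR 68 = 28 XOR 68 = 40
byte 5: (0a XOR ab) XOR 20 = a1 XOR 20 = 81
byte 6: (48 XOR 89) XOR 74 = c1 XOR 74 = b5
byte 7: (b4 XOR 4c) XOR 68 = f8 XOR 68 = 90
byte 8: (51 XOR c0) XOR 65 = 91 XOR 65 = f4
byte 9: (96 XOR 6a) XOR 20 = fc XOR 20 = dc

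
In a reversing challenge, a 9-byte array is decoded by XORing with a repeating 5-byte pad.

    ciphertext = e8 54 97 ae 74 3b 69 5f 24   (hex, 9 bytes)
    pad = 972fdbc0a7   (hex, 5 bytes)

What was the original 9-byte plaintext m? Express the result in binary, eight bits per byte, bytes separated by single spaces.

The 5-byte key repeats, so the effective keystream is 97 2f db c0 a7 97 2f db c0.
byte 0: e8 ^ 97 = 7f
byte 1: 54 ^ 2f = 7b
byte 2: 97 ^ db = 4c
byte 3: ae ^ c0 = 6e
byte 4: 74 ^ a7 = d3
byte 5: 3b ^ 97 = ac
byte 6: 69 ^ 2f = 46
byte 7: 5f ^ db = 84
byte 8: 24 ^ c0 = e4

01111111 01111011 01001100 01101110 11010011 10101100 01000110 10000100 11100100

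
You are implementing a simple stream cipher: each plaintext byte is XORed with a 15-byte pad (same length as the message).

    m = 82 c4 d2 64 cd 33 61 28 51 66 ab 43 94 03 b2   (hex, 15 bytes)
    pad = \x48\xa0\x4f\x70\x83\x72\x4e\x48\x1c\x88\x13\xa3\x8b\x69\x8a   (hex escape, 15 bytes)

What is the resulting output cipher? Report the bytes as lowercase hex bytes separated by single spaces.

82 xor 48 = ca
c4 xor a0 = 64
d2 xor 4f = 9d
64 xor 70 = 14
cd xor 83 = 4e
33 xor 72 = 41
61 xor 4e = 2f
28 xor 48 = 60
51 xor 1c = 4d
66 xor 88 = ee
ab xor 13 = b8
43 xor a3 = e0
94 xor 8b = 1f
03 xor 69 = 6a
b2 xor 8a = 38

ca 64 9d 14 4e 41 2f 60 4d ee b8 e0 1f 6a 38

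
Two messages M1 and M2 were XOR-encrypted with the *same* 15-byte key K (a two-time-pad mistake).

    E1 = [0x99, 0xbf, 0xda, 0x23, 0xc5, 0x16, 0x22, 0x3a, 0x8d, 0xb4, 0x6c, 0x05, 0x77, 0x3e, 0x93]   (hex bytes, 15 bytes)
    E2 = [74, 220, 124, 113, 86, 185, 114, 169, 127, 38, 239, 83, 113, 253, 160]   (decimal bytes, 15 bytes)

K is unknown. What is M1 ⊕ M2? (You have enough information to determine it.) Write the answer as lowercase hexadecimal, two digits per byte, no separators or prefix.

E1 ⊕ E2 = (M1 ⊕ K) ⊕ (M2 ⊕ K) = M1 ⊕ M2 — the shared key cancels under XOR.
153 ^  74 = 211
191 ^ 220 =  99
218 ^ 124 = 166
 35 ^ 113 =  82
197 ^  86 = 147
 22 ^ 185 = 175
 34 ^ 114 =  80
 58 ^ 169 = 147
141 ^ 127 = 242
180 ^  38 = 146
108 ^ 239 = 131
  5 ^  83 =  86
119 ^ 113 =   6
 62 ^ 253 = 195
147 ^ 160 =  51

d363a65293af5093f292835606c333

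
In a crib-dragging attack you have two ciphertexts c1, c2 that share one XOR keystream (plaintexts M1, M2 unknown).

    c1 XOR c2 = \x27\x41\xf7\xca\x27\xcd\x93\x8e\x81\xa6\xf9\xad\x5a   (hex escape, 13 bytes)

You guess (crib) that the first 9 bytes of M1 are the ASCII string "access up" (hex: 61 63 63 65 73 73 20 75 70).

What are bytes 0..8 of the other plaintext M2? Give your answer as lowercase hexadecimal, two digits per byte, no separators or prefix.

462294af54beb3fbf1

Since c1 ⊕ c2 = M1 ⊕ M2, XORing with the guessed M1 bytes yields the corresponding M2 bytes: M2 = (c1 ⊕ c2) ⊕ M1.
byte 0: 27 XOR 61 = 46
byte 1: 41 XOR 63 = 22
byte 2: f7 XOR 63 = 94
byte 3: ca XOR 65 = af
byte 4: 27 XOR 73 = 54
byte 5: cd XOR 73 = be
byte 6: 93 XOR 20 = b3
byte 7: 8e XOR 75 = fb
byte 8: 81 XOR 70 = f1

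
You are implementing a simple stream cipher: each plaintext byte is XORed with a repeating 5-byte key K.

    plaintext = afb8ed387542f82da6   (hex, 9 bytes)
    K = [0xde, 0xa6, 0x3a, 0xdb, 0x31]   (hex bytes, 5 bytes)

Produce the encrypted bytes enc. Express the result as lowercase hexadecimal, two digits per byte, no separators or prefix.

The 5-byte key repeats, so the effective keystream is de a6 3a db 31 de a6 3a db.
byte 0: af ⊕ de = 71
byte 1: b8 ⊕ a6 = 1e
byte 2: ed ⊕ 3a = d7
byte 3: 38 ⊕ db = e3
byte 4: 75 ⊕ 31 = 44
byte 5: 42 ⊕ de = 9c
byte 6: f8 ⊕ a6 = 5e
byte 7: 2d ⊕ 3a = 17
byte 8: a6 ⊕ db = 7d

711ed7e3449c5e177d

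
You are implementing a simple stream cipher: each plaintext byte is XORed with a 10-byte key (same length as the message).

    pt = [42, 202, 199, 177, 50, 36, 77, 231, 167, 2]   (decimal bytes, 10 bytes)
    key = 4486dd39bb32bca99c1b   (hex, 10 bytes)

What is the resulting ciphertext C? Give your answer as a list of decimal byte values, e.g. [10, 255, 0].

[110, 76, 26, 136, 137, 22, 241, 78, 59, 25]

00101010 XOR 01000100 = 01101110
11001010 XOR 10000110 = 01001100
11000111 XOR 11011101 = 00011010
10110001 XOR 00111001 = 10001000
00110010 XOR 10111011 = 10001001
00100100 XOR 00110010 = 00010110
01001101 XOR 10111100 = 11110001
11100111 XOR 10101001 = 01001110
10100111 XOR 10011100 = 00111011
00000010 XOR 00011011 = 00011001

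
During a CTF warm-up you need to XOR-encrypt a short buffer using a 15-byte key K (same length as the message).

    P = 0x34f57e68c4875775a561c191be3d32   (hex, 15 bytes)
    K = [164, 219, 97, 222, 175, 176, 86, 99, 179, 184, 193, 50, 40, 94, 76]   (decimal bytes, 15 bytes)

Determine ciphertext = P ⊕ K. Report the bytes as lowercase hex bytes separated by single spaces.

34 ^ a4 = 90
f5 ^ db = 2e
7e ^ 61 = 1f
68 ^ de = b6
c4 ^ af = 6b
87 ^ b0 = 37
57 ^ 56 = 01
75 ^ 63 = 16
a5 ^ b3 = 16
61 ^ b8 = d9
c1 ^ c1 = 00
91 ^ 32 = a3
be ^ 28 = 96
3d ^ 5e = 63
32 ^ 4c = 7e

90 2e 1f b6 6b 37 01 16 16 d9 00 a3 96 63 7e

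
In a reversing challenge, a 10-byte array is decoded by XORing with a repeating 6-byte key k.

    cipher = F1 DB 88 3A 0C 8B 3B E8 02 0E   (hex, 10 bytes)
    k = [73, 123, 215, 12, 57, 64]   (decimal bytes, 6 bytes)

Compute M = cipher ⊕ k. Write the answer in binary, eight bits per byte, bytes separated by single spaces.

The 6-byte key repeats, so the effective keystream is 49 7b d7 0c 39 40 49 7b d7 0c.
byte 0: f1 xor 49 = b8
byte 1: db xor 7b = a0
byte 2: 88 xor d7 = 5f
byte 3: 3a xor 0c = 36
byte 4: 0c xor 39 = 35
byte 5: 8b xor 40 = cb
byte 6: 3b xor 49 = 72
byte 7: e8 xor 7b = 93
byte 8: 02 xor d7 = d5
byte 9: 0e xor 0c = 02

10111000 10100000 01011111 00110110 00110101 11001011 01110010 10010011 11010101 00000010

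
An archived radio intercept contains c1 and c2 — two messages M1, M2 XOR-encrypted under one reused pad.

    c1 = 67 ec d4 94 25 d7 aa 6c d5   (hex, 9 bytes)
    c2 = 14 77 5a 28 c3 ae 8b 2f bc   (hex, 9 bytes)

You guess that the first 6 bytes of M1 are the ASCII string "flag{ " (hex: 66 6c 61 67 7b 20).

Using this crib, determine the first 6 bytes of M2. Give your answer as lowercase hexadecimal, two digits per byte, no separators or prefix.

15f7efdb9d59

First, c1 ⊕ c2 = (M1 ⊕ K) ⊕ (M2 ⊕ K) = M1 ⊕ M2, so the key drops out. Then M2 = (M1 ⊕ M2) ⊕ M1 over the first 6 bytes.
byte 0: (67 XOR 14) XOR 66 = 73 XOR 66 = 15
byte 1: (ec XOR 77) XOR 6c = 9b XOR 6c = f7
byte 2: (d4 XOR 5a) XOR 61 = 8e XOR 61 = ef
byte 3: (94 XOR 28) XOR 67 = bc XOR 67 = db
byte 4: (25 XOR c3) XOR 7b = e6 XOR 7b = 9d
byte 5: (d7 XOR ae) XOR 20 = 79 XOR 20 = 59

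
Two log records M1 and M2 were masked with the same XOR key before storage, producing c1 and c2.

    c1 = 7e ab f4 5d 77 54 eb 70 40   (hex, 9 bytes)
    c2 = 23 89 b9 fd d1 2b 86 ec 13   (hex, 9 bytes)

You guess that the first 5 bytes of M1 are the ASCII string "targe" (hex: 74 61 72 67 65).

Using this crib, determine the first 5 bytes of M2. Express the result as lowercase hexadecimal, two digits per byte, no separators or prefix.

First, c1 ⊕ c2 = (M1 ⊕ K) ⊕ (M2 ⊕ K) = M1 ⊕ M2, so the key drops out. Then M2 = (M1 ⊕ M2) ⊕ M1 over the first 5 bytes.
byte 0: (7e XOR 23) XOR 74 = 5d XOR 74 = 29
byte 1: (ab XOR 89) XOR 61 = 22 XOR 61 = 43
byte 2: (f4 XOR b9) XOR 72 = 4d XOR 72 = 3f
byte 3: (5d XOR fd) XOR 67 = a0 XOR 67 = c7
byte 4: (77 XOR d1) XOR 65 = a6 XOR 65 = c3

29433fc7c3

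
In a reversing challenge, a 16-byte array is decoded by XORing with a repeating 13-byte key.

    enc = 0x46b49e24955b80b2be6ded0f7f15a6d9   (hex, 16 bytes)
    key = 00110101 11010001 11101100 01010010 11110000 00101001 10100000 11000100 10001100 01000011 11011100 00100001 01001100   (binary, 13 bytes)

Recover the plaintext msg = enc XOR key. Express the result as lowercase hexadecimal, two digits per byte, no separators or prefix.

7365727665722076322e312e33207735

The 13-byte key repeats, so the effective keystream is 35 d1 ec 52 f0 29 a0 c4 8c 43 dc 21 4c 35 d1 ec.
byte 0: 46 ⊕ 35 = 73
byte 1: b4 ⊕ d1 = 65
byte 2: 9e ⊕ ec = 72
byte 3: 24 ⊕ 52 = 76
byte 4: 95 ⊕ f0 = 65
byte 5: 5b ⊕ 29 = 72
byte 6: 80 ⊕ a0 = 20
byte 7: b2 ⊕ c4 = 76
byte 8: be ⊕ 8c = 32
byte 9: 6d ⊕ 43 = 2e
byte 10: ed ⊕ dc = 31
byte 11: 0f ⊕ 21 = 2e
byte 12: 7f ⊕ 4c = 33
byte 13: 15 ⊕ 35 = 20
byte 14: a6 ⊕ d1 = 77
byte 15: d9 ⊕ ec = 35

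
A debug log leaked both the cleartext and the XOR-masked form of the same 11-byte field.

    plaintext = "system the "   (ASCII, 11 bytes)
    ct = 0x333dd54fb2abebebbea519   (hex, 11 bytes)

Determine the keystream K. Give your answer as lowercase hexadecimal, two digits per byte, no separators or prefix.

Since ct = plaintext ⊕ K, XORing both sides with plaintext gives K = plaintext ⊕ ct.
115 ^  51 =  64
121 ^  61 =  68
115 ^ 213 = 166
116 ^  79 =  59
101 ^ 178 = 215
109 ^ 171 = 198
 32 ^ 235 = 203
116 ^ 235 = 159
104 ^ 190 = 214
101 ^ 165 = 192
 32 ^  25 =  57

4044a63bd7c6cb9fd6c039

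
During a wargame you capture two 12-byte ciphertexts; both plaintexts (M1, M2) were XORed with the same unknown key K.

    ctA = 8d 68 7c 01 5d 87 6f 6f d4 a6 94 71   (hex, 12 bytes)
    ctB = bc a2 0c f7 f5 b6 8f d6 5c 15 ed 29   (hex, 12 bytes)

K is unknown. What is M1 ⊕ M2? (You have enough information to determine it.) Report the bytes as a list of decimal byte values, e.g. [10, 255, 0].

ctA ⊕ ctB = (M1 ⊕ K) ⊕ (M2 ⊕ K) = M1 ⊕ M2 — the shared key cancels under XOR.
8d xor bc = 31
68 xor a2 = ca
7c xor 0c = 70
01 xor f7 = f6
5d xor f5 = a8
87 xor b6 = 31
6f xor 8f = e0
6f xor d6 = b9
d4 xor 5c = 88
a6 xor 15 = b3
94 xor ed = 79
71 xor 29 = 58

[49, 202, 112, 246, 168, 49, 224, 185, 136, 179, 121, 88]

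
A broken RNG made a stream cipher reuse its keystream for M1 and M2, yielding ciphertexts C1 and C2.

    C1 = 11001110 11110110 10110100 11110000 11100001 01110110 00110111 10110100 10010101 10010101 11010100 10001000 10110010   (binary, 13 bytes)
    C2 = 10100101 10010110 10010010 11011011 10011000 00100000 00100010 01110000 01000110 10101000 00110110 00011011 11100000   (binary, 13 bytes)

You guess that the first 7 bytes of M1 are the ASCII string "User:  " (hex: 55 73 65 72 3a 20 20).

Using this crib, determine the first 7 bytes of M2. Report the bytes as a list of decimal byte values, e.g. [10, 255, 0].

First, C1 ⊕ C2 = (M1 ⊕ K) ⊕ (M2 ⊕ K) = M1 ⊕ M2, so the key drops out. Then M2 = (M1 ⊕ M2) ⊕ M1 over the first 7 bytes.
byte 0: (ce xor a5) xor 55 = 6b xor 55 = 3e
byte 1: (f6 xor 96) xor 73 = 60 xor 73 = 13
byte 2: (b4 xor 92) xor 65 = 26 xor 65 = 43
byte 3: (f0 xor db) xor 72 = 2b xor 72 = 59
byte 4: (e1 xor 98) xor 3a = 79 xor 3a = 43
byte 5: (76 xor 20) xor 20 = 56 xor 20 = 76
byte 6: (37 xor 22) xor 20 = 15 xor 20 = 35

[62, 19, 67, 89, 67, 118, 53]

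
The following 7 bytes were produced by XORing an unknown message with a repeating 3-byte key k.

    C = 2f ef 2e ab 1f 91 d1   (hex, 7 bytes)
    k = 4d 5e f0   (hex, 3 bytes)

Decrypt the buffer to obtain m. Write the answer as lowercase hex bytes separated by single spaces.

62 b1 de e6 41 61 9c

The 3-byte key repeats, so the effective keystream is 4d 5e f0 4d 5e f0 4d.
byte 0: 00101111 ⊕ 01001101 = 01100010
byte 1: 11101111 ⊕ 01011110 = 10110001
byte 2: 00101110 ⊕ 11110000 = 11011110
byte 3: 10101011 ⊕ 01001101 = 11100110
byte 4: 00011111 ⊕ 01011110 = 01000001
byte 5: 10010001 ⊕ 11110000 = 01100001
byte 6: 11010001 ⊕ 01001101 = 10011100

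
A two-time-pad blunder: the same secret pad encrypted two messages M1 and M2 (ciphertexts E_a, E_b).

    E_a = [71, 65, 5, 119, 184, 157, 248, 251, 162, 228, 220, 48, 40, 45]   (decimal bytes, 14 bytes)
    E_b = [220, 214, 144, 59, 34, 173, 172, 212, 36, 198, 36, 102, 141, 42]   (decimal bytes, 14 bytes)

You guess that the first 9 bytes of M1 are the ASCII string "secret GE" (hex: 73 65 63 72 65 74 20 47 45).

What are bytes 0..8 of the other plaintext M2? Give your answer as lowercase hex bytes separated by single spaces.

e8 f2 f6 3e ff 44 74 68 c3

First, E_a ⊕ E_b = (M1 ⊕ K) ⊕ (M2 ⊕ K) = M1 ⊕ M2, so the key drops out. Then M2 = (M1 ⊕ M2) ⊕ M1 over the first 9 bytes.
byte 0: (47 ⊕ dc) ⊕ 73 = 9b ⊕ 73 = e8
byte 1: (41 ⊕ d6) ⊕ 65 = 97 ⊕ 65 = f2
byte 2: (05 ⊕ 90) ⊕ 63 = 95 ⊕ 63 = f6
byte 3: (77 ⊕ 3b) ⊕ 72 = 4c ⊕ 72 = 3e
byte 4: (b8 ⊕ 22) ⊕ 65 = 9a ⊕ 65 = ff
byte 5: (9d ⊕ ad) ⊕ 74 = 30 ⊕ 74 = 44
byte 6: (f8 ⊕ ac) ⊕ 20 = 54 ⊕ 20 = 74
byte 7: (fb ⊕ d4) ⊕ 47 = 2f ⊕ 47 = 68
byte 8: (a2 ⊕ 24) ⊕ 45 = 86 ⊕ 45 = c3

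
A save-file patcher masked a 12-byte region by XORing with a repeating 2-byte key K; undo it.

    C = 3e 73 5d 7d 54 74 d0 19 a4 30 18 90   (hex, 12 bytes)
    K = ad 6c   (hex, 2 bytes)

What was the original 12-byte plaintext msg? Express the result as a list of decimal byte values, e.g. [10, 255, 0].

[147, 31, 240, 17, 249, 24, 125, 117, 9, 92, 181, 252]

The 2-byte key repeats, so the effective keystream is ad 6c ad 6c ad 6c ad 6c ad 6c ad 6c.
byte 0: 3e XOR ad = 93
byte 1: 73 XOR 6c = 1f
byte 2: 5d XOR ad = f0
byte 3: 7d XOR 6c = 11
byte 4: 54 XOR ad = f9
byte 5: 74 XOR 6c = 18
byte 6: d0 XOR ad = 7d
byte 7: 19 XOR 6c = 75
byte 8: a4 XOR ad = 09
byte 9: 30 XOR 6c = 5c
byte 10: 18 XOR ad = b5
byte 11: 90 XOR 6c = fc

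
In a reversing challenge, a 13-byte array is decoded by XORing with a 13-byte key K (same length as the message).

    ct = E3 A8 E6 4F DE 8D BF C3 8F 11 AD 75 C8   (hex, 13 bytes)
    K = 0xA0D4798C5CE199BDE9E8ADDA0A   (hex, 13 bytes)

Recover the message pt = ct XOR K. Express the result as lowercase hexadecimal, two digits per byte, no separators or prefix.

XOR is its own inverse, so applying the key byte-wise gives the result directly.
11100011 xor 10100000 = 01000011
10101000 xor 11010100 = 01111100
11100110 xor 01111001 = 10011111
01001111 xor 10001100 = 11000011
11011110 xor 01011100 = 10000010
10001101 xor 11100001 = 01101100
10111111 xor 10011001 = 00100110
11000011 xor 10111101 = 01111110
10001111 xor 11101001 = 01100110
00010001 xor 11101000 = 11111001
10101101 xor 10101101 = 00000000
01110101 xor 11011010 = 10101111
11001000 xor 00001010 = 11000010

437c9fc3826c267e66f900afc2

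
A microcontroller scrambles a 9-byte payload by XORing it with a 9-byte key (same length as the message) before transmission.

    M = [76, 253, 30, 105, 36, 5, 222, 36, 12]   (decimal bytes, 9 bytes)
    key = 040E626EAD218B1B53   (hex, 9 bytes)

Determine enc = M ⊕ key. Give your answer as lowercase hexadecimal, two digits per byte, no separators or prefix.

48f37c078924553f5f

01001100 ^ 00000100 = 01001000
11111101 ^ 00001110 = 11110011
00011110 ^ 01100010 = 01111100
01101001 ^ 01101110 = 00000111
00100100 ^ 10101101 = 10001001
00000101 ^ 00100001 = 00100100
11011110 ^ 10001011 = 01010101
00100100 ^ 00011011 = 00111111
00001100 ^ 01010011 = 01011111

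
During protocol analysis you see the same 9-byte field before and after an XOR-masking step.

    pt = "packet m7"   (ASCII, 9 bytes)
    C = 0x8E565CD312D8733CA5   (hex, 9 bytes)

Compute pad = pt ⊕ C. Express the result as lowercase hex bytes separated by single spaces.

fe 37 3f b8 77 ac 53 51 92

Since C = pt ⊕ pad, XORing both sides with pt gives pad = pt ⊕ C.
70 XOR 8e = fe
61 XOR 56 = 37
63 XOR 5c = 3f
6b XOR d3 = b8
65 XOR 12 = 77
74 XOR d8 = ac
20 XOR 73 = 53
6d XOR 3c = 51
37 XOR a5 = 92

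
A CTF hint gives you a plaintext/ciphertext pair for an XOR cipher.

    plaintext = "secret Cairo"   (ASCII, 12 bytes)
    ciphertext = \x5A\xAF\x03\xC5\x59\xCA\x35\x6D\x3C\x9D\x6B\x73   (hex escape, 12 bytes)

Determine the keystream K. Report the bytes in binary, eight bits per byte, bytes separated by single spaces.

Since ciphertext = plaintext ⊕ K, XORing both sides with plaintext gives K = plaintext ⊕ ciphertext.
73 XOR 5a = 29
65 XOR af = ca
63 XOR 03 = 60
72 XOR c5 = b7
65 XOR 59 = 3c
74 XOR ca = be
20 XOR 35 = 15
43 XOR 6d = 2e
61 XOR 3c = 5d
69 XOR 9d = f4
72 XOR 6b = 19
6f XOR 73 = 1c

00101001 11001010 01100000 10110111 00111100 10111110 00010101 00101110 01011101 11110100 00011001 00011100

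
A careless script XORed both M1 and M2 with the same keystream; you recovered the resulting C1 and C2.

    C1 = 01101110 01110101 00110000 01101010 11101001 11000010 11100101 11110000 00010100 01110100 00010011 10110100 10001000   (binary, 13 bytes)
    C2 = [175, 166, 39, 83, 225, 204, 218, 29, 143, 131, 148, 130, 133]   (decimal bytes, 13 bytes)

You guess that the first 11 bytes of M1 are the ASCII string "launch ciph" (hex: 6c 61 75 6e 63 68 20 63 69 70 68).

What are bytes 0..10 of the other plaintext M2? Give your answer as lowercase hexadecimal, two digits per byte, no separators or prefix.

adb262576b661f8ef287ef

First, C1 ⊕ C2 = (M1 ⊕ K) ⊕ (M2 ⊕ K) = M1 ⊕ M2, so the key drops out. Then M2 = (M1 ⊕ M2) ⊕ M1 over the first 11 bytes.
byte 0: (6e xor af) xor 6c = c1 xor 6c = ad
byte 1: (75 xor a6) xor 61 = d3 xor 61 = b2
byte 2: (30 xor 27) xor 75 = 17 xor 75 = 62
byte 3: (6a xor 53) xor 6e = 39 xor 6e = 57
byte 4: (e9 xor e1) xor 63 = 08 xor 63 = 6b
byte 5: (c2 xor cc) xor 68 = 0e xor 68 = 66
byte 6: (e5 xor da) xor 20 = 3f xor 20 = 1f
byte 7: (f0 xor 1d) xor 63 = ed xor 63 = 8e
byte 8: (14 xor 8f) xor 69 = 9b xor 69 = f2
byte 9: (74 xor 83) xor 70 = f7 xor 70 = 87
byte 10: (13 xor 94) xor 68 = 87 xor 68 = ef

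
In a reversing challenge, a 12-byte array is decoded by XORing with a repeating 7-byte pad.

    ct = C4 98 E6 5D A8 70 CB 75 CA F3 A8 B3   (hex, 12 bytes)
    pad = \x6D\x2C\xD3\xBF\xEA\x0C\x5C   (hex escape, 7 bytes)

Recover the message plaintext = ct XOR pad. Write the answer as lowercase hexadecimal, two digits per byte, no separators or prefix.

a9b435e2427c9718e6201759

The 7-byte key repeats, so the effective keystream is 6d 2c d3 bf ea 0c 5c 6d 2c d3 bf ea.
byte 0: c4 ^ 6d = a9
byte 1: 98 ^ 2c = b4
byte 2: e6 ^ d3 = 35
byte 3: 5d ^ bf = e2
byte 4: a8 ^ ea = 42
byte 5: 70 ^ 0c = 7c
byte 6: cb ^ 5c = 97
byte 7: 75 ^ 6d = 18
byte 8: ca ^ 2c = e6
byte 9: f3 ^ d3 = 20
byte 10: a8 ^ bf = 17
byte 11: b3 ^ ea = 59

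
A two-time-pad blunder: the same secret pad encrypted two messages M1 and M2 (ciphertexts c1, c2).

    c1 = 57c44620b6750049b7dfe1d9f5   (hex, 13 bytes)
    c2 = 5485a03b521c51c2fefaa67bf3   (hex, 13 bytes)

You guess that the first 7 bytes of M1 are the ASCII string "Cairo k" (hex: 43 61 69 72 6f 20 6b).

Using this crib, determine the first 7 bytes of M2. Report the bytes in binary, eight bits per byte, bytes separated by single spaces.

01000000 00100000 10001111 01101001 10001011 01001001 00111010

First, c1 ⊕ c2 = (M1 ⊕ K) ⊕ (M2 ⊕ K) = M1 ⊕ M2, so the key drops out. Then M2 = (M1 ⊕ M2) ⊕ M1 over the first 7 bytes.
byte 0: (57 ⊕ 54) ⊕ 43 = 03 ⊕ 43 = 40
byte 1: (c4 ⊕ 85) ⊕ 61 = 41 ⊕ 61 = 20
byte 2: (46 ⊕ a0) ⊕ 69 = e6 ⊕ 69 = 8f
byte 3: (20 ⊕ 3b) ⊕ 72 = 1b ⊕ 72 = 69
byte 4: (b6 ⊕ 52) ⊕ 6f = e4 ⊕ 6f = 8b
byte 5: (75 ⊕ 1c) ⊕ 20 = 69 ⊕ 20 = 49
byte 6: (00 ⊕ 51) ⊕ 6b = 51 ⊕ 6b = 3a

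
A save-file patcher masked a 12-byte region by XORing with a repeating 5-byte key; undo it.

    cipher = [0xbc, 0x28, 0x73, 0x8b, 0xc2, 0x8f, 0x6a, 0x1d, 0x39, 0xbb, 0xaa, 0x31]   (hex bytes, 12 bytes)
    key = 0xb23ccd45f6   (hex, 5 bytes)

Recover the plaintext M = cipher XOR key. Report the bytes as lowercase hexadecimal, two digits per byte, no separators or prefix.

0e14bece343d56d07c4d180d

The 5-byte key repeats, so the effective keystream is b2 3c cd 45 f6 b2 3c cd 45 f6 b2 3c.
byte 0: bc xor b2 = 0e
byte 1: 28 xor 3c = 14
byte 2: 73 xor cd = be
byte 3: 8b xor 45 = ce
byte 4: c2 xor f6 = 34
byte 5: 8f xor b2 = 3d
byte 6: 6a xor 3c = 56
byte 7: 1d xor cd = d0
byte 8: 39 xor 45 = 7c
byte 9: bb xor f6 = 4d
byte 10: aa xor b2 = 18
byte 11: 31 xor 3c = 0d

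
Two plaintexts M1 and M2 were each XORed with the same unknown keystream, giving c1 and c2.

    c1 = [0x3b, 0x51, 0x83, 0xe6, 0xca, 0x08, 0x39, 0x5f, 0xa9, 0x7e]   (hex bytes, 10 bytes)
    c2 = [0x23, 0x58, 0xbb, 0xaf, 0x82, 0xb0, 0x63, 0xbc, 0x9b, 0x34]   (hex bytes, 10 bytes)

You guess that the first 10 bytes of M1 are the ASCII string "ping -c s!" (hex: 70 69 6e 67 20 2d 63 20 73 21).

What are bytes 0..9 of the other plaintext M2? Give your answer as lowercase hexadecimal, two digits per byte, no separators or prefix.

6860562e689539c3416b

First, c1 ⊕ c2 = (M1 ⊕ K) ⊕ (M2 ⊕ K) = M1 ⊕ M2, so the key drops out. Then M2 = (M1 ⊕ M2) ⊕ M1 over the first 10 bytes.
byte 0: (3b ^ 23) ^ 70 = 18 ^ 70 = 68
byte 1: (51 ^ 58) ^ 69 = 09 ^ 69 = 60
byte 2: (83 ^ bb) ^ 6e = 38 ^ 6e = 56
byte 3: (e6 ^ af) ^ 67 = 49 ^ 67 = 2e
byte 4: (ca ^ 82) ^ 20 = 48 ^ 20 = 68
byte 5: (08 ^ b0) ^ 2d = b8 ^ 2d = 95
byte 6: (39 ^ 63) ^ 63 = 5a ^ 63 = 39
byte 7: (5f ^ bc) ^ 20 = e3 ^ 20 = c3
byte 8: (a9 ^ 9b) ^ 73 = 32 ^ 73 = 41
byte 9: (7e ^ 34) ^ 21 = 4a ^ 21 = 6b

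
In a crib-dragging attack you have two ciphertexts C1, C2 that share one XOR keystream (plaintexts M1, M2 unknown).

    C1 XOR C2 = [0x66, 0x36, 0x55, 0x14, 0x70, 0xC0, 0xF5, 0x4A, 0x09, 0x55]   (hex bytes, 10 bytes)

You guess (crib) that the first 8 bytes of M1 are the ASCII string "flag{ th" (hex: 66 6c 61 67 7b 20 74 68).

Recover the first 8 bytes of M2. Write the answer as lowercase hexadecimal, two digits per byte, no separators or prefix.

Since C1 ⊕ C2 = M1 ⊕ M2, XORing with the guessed M1 bytes yields the corresponding M2 bytes: M2 = (C1 ⊕ C2) ⊕ M1.
byte 0: 01100110 XOR 01100110 = 00000000
byte 1: 00110110 XOR 01101100 = 01011010
byte 2: 01010101 XOR 01100001 = 00110100
byte 3: 00010100 XOR 01100111 = 01110011
byte 4: 01110000 XOR 01111011 = 00001011
byte 5: 11000000 XOR 00100000 = 11100000
byte 6: 11110101 XOR 01110100 = 10000001
byte 7: 01001010 XOR 01101000 = 00100010

005a34730be08122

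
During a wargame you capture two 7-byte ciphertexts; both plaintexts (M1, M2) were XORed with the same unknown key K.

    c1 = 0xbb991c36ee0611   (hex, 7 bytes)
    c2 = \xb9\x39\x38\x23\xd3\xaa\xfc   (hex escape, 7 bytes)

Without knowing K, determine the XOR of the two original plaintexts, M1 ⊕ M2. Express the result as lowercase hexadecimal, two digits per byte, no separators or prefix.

02a024153daced

c1 ⊕ c2 = (M1 ⊕ K) ⊕ (M2 ⊕ K) = M1 ⊕ M2 — the shared key cancels under XOR.
bb XOR b9 = 02
99 XOR 39 = a0
1c XOR 38 = 24
36 XOR 23 = 15
ee XOR d3 = 3d
06 XOR aa = ac
11 XOR fc = ed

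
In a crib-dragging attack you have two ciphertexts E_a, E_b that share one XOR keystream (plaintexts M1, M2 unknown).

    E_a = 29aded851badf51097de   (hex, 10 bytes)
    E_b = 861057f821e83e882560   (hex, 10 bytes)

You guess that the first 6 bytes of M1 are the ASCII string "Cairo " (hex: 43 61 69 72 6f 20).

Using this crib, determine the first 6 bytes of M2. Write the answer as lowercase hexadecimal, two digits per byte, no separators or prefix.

ecdcd30f5565

First, E_a ⊕ E_b = (M1 ⊕ K) ⊕ (M2 ⊕ K) = M1 ⊕ M2, so the key drops out. Then M2 = (M1 ⊕ M2) ⊕ M1 over the first 6 bytes.
byte 0: (29 XOR 86) XOR 43 = af XOR 43 = ec
byte 1: (ad XOR 10) XOR 61 = bd XOR 61 = dc
byte 2: (ed XOR 57) XOR 69 = ba XOR 69 = d3
byte 3: (85 XOR f8) XOR 72 = 7d XOR 72 = 0f
byte 4: (1b XOR 21) XOR 6f = 3a XOR 6f = 55
byte 5: (ad XOR e8) XOR 20 = 45 XOR 20 = 65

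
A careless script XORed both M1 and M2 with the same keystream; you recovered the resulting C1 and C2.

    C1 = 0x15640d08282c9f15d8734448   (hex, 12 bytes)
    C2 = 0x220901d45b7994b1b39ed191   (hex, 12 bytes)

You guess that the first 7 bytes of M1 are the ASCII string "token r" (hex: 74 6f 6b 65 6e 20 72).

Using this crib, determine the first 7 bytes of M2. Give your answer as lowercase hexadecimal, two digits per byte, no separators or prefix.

First, C1 ⊕ C2 = (M1 ⊕ K) ⊕ (M2 ⊕ K) = M1 ⊕ M2, so the key drops out. Then M2 = (M1 ⊕ M2) ⊕ M1 over the first 7 bytes.
byte 0: (15 xor 22) xor 74 = 37 xor 74 = 43
byte 1: (64 xor 09) xor 6f = 6d xor 6f = 02
byte 2: (0d xor 01) xor 6b = 0c xor 6b = 67
byte 3: (08 xor d4) xor 65 = dc xor 65 = b9
byte 4: (28 xor 5b) xor 6e = 73 xor 6e = 1d
byte 5: (2c xor 79) xor 20 = 55 xor 20 = 75
byte 6: (9f xor 94) xor 72 = 0b xor 72 = 79

430267b91d7579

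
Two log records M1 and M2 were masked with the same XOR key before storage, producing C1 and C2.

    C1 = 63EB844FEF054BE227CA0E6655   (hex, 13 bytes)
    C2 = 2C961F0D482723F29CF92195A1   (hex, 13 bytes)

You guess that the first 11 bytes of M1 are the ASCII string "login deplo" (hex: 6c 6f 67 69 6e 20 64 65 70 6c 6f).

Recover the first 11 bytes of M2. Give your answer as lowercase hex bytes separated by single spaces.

23 12 fc 2b c9 02 0c 75 cb 5f 40

First, C1 ⊕ C2 = (M1 ⊕ K) ⊕ (M2 ⊕ K) = M1 ⊕ M2, so the key drops out. Then M2 = (M1 ⊕ M2) ⊕ M1 over the first 11 bytes.
byte 0: (63 ⊕ 2c) ⊕ 6c = 4f ⊕ 6c = 23
byte 1: (eb ⊕ 96) ⊕ 6f = 7d ⊕ 6f = 12
byte 2: (84 ⊕ 1f) ⊕ 67 = 9b ⊕ 67 = fc
byte 3: (4f ⊕ 0d) ⊕ 69 = 42 ⊕ 69 = 2b
byte 4: (ef ⊕ 48) ⊕ 6e = a7 ⊕ 6e = c9
byte 5: (05 ⊕ 27) ⊕ 20 = 22 ⊕ 20 = 02
byte 6: (4b ⊕ 23) ⊕ 64 = 68 ⊕ 64 = 0c
byte 7: (e2 ⊕ f2) ⊕ 65 = 10 ⊕ 65 = 75
byte 8: (27 ⊕ 9c) ⊕ 70 = bb ⊕ 70 = cb
byte 9: (ca ⊕ f9) ⊕ 6c = 33 ⊕ 6c = 5f
byte 10: (0e ⊕ 21) ⊕ 6f = 2f ⊕ 6f = 40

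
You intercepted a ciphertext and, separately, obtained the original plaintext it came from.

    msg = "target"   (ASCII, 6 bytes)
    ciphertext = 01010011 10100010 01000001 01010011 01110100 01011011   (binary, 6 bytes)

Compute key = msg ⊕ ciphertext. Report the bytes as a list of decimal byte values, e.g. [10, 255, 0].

Since ciphertext = msg ⊕ key, XORing both sides with msg gives key = msg ⊕ ciphertext.
byte 0: 74 XOR 53 = 27
byte 1: 61 XOR a2 = c3
byte 2: 72 XOR 41 = 33
byte 3: 67 XOR 53 = 34
byte 4: 65 XOR 74 = 11
byte 5: 74 XOR 5b = 2f

[39, 195, 51, 52, 17, 47]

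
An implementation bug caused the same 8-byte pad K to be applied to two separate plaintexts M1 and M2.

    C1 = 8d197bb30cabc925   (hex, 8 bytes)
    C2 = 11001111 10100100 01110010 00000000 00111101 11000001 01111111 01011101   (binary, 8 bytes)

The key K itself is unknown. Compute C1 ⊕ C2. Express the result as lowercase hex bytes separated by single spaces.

C1 ⊕ C2 = (M1 ⊕ K) ⊕ (M2 ⊕ K) = M1 ⊕ M2 — the shared key cancels under XOR.
byte 0: 8d XOR cf = 42
byte 1: 19 XOR a4 = bd
byte 2: 7b XOR 72 = 09
byte 3: b3 XOR 00 = b3
byte 4: 0c XOR 3d = 31
byte 5: ab XOR c1 = 6a
byte 6: c9 XOR 7f = b6
byte 7: 25 XOR 5d = 78

42 bd 09 b3 31 6a b6 78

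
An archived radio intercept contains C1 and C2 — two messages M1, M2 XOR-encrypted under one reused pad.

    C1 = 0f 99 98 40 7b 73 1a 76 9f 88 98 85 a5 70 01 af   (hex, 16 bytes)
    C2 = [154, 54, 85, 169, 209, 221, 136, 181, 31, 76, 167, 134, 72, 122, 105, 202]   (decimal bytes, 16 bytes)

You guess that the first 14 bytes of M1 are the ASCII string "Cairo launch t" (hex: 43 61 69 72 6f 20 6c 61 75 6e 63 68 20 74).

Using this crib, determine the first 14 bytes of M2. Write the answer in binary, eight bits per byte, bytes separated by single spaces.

First, C1 ⊕ C2 = (M1 ⊕ K) ⊕ (M2 ⊕ K) = M1 ⊕ M2, so the key drops out. Then M2 = (M1 ⊕ M2) ⊕ M1 over the first 14 bytes.
byte 0: (0f ⊕ 9a) ⊕ 43 = 95 ⊕ 43 = d6
byte 1: (99 ⊕ 36) ⊕ 61 = af ⊕ 61 = ce
byte 2: (98 ⊕ 55) ⊕ 69 = cd ⊕ 69 = a4
byte 3: (40 ⊕ a9) ⊕ 72 = e9 ⊕ 72 = 9b
byte 4: (7b ⊕ d1) ⊕ 6f = aa ⊕ 6f = c5
byte 5: (73 ⊕ dd) ⊕ 20 = ae ⊕ 20 = 8e
byte 6: (1a ⊕ 88) ⊕ 6c = 92 ⊕ 6c = fe
byte 7: (76 ⊕ b5) ⊕ 61 = c3 ⊕ 61 = a2
byte 8: (9f ⊕ 1f) ⊕ 75 = 80 ⊕ 75 = f5
byte 9: (88 ⊕ 4c) ⊕ 6e = c4 ⊕ 6e = aa
byte 10: (98 ⊕ a7) ⊕ 63 = 3f ⊕ 63 = 5c
byte 11: (85 ⊕ 86) ⊕ 68 = 03 ⊕ 68 = 6b
byte 12: (a5 ⊕ 48) ⊕ 20 = ed ⊕ 20 = cd
byte 13: (70 ⊕ 7a) ⊕ 74 = 0a ⊕ 74 = 7e

11010110 11001110 10100100 10011011 11000101 10001110 11111110 10100010 11110101 10101010 01011100 01101011 11001101 01111110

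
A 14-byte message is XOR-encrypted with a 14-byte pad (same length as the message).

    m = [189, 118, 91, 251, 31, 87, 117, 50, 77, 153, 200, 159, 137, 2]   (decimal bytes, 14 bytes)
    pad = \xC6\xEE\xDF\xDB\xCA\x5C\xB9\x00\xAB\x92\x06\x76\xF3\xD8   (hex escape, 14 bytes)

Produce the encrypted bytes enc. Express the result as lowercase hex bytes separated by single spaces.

bd XOR c6 = 7b
76 XOR ee = 98
5b XOR df = 84
fb XOR db = 20
1f XOR ca = d5
57 XOR 5c = 0b
75 XOR b9 = cc
32 XOR 00 = 32
4d XOR ab = e6
99 XOR 92 = 0b
c8 XOR 06 = ce
9f XOR 76 = e9
89 XOR f3 = 7a
02 XOR d8 = da

7b 98 84 20 d5 0b cc 32 e6 0b ce e9 7a da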